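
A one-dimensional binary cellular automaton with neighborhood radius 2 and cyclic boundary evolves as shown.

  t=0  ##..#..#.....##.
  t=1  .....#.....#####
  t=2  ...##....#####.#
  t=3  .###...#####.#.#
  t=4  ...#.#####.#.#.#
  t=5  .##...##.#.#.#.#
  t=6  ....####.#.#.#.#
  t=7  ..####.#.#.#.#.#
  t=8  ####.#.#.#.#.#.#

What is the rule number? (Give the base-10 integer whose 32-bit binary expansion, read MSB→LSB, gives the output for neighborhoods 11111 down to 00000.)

3090850510

  #####|#  b31=1 t=1,i=13
  ####.|.  b30=0 t=1,i=14
  ###.#|#  b29=1 t=2,i=13
  ###..|#  b28=1 t=1,i=15
  ##.##|#  b27=1 t=0,i=15
  ##.#.|.  b26=0 t=2,i=14
  ##..#|.  b25=0 t=0,i=2
  ##...|.  b24=0 t=1,i=0
  #.###|.  b23=0 t=3,i=1
  #.##.|.  b22=0 t=0,i=0
  #.#.#|#  b21=1 t=3,i=13
  #.#..|#  b20=1 t=2,i=15
  #..##|#  b19=1 t=7,i=1
  #..#.|.  b18=0 t=0,i=3
  #...#|#  b17=1 t=2,i=1
  #....|.  b16=0 t=0,i=9
  .####|#  b15=1 t=1,i=12
  .###.|.  b14=0 t=3,i=2
  .##.#|#  b13=1 t=0,i=14
  .##..|.  b12=0 t=0,i=1
  .#.##|.  b11=0 t=3,i=0
  .#.#.|.  b10=0 t=3,i=14
  .#..#|#  b9=1 t=0,i=5
  .#...|.  b8=0 t=0,i=8
  ..###|#  b7=1 t=1,i=11
  ..##.|#  b6=1 t=0,i=13
  ..#.#|.  b5=0 t=4,i=3
  ..#..|.  b4=0 t=0,i=4
  ...##|#  b3=1 t=0,i=12
  ...#.|#  b2=1 t=1,i=4
  ....#|#  b1=1 t=0,i=11
  .....|.  b0=0 t=0,i=10
  bits 10111000001110101010001011001110 = 3090850510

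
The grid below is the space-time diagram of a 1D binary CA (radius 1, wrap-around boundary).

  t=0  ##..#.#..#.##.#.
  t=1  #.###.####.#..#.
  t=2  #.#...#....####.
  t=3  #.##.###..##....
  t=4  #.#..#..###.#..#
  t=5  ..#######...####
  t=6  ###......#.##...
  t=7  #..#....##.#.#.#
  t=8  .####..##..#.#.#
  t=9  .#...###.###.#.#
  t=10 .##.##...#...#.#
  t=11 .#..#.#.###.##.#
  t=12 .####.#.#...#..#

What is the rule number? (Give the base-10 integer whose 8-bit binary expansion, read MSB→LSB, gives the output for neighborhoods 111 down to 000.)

  [7] ### => .  t=1,i=3
  [6] ##. => .  t=0,i=1
  [5] #.# => .  t=0,i=5
  [4] #.. => #  t=0,i=2
  [3] .## => #  t=0,i=0
  [2] .#. => #  t=0,i=4
  [1] ..# => #  t=0,i=3
  [0] ... => .  t=2,i=4
  bits 00011110 = 30

30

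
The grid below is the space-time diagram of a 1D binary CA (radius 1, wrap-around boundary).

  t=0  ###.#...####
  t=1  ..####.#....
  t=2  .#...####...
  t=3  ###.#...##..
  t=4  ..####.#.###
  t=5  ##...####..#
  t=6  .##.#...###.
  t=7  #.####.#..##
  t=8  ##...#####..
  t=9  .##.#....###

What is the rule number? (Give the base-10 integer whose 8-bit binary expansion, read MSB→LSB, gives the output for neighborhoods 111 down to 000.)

118

  ### -> .   bit 7 = 0  t=0,i=0
  ##. -> #   bit 6 = 1  t=0,i=2
  #.# -> #   bit 5 = 1  t=0,i=3
  #.. -> #   bit 4 = 1  t=0,i=5
  .## -> .   bit 3 = 0  t=0,i=8
  .#. -> #   bit 2 = 1  t=0,i=4
  ..# -> #   bit 1 = 1  t=0,i=7
  ... -> .   bit 0 = 0  t=0,i=6
  bits 01110110 = 118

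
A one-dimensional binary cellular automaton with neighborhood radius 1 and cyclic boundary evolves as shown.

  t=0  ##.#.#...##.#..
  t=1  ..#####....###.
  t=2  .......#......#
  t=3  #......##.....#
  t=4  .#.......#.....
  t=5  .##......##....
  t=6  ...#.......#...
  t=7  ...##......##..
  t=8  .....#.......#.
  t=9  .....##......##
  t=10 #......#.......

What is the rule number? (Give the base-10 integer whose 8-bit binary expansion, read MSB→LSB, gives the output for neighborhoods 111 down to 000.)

52

  nb ###: next=.  (t=1,i=3, bit7=0)
  nb ##.: next=.  (t=0,i=1, bit6=0)
  nb #.#: next=#  (t=0,i=2, bit5=1)
  nb #..: next=#  (t=0,i=6, bit4=1)
  nb .##: next=.  (t=0,i=0, bit3=0)
  nb .#.: next=#  (t=0,i=3, bit2=1)
  nb ..#: next=.  (t=0,i=8, bit1=0)
  nb ...: next=.  (t=0,i=7, bit0=0)
  bits 00110100 = 52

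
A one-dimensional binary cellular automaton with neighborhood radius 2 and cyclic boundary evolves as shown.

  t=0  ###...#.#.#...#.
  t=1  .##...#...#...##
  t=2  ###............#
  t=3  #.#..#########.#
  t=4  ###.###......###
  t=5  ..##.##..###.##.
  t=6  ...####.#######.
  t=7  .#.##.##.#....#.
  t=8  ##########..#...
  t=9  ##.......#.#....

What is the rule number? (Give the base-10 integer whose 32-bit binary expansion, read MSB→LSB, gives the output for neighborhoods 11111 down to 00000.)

  #####|.  b31=0 t=3,i=7
  ####.|.  b30=0 t=2,i=1
  ###.#|#  b29=1 t=3,i=13
  ###..|#  b28=1 t=0,i=2
  ##.##|#  b27=1 t=1,i=0
  ##.#.|#  b26=1 t=3,i=1
  ##..#|.  b25=0 t=5,i=7
  ##...|.  b24=0 t=0,i=3
  #.###|.  b23=0 t=0,i=0
  #.##.|#  b22=1 t=1,i=1
  #.#.#|.  b21=0 t=0,i=8
  #.#..|#  b20=1 t=0,i=10
  #..##|#  b19=1 t=3,i=4
  #..#.|#  b18=1 t=7,i=0
  #...#|.  b17=0 t=0,i=4
  #....|.  b16=0 t=2,i=4
  .####|#  b15=1 t=2,i=0
  .###.|#  b14=1 t=0,i=1
  .##.#|#  b13=1 t=1,i=15
  .##..|#  b12=1 t=1,i=2
  .#.##|#  b11=1 t=0,i=15
  .#.#.|.  b10=0 t=0,i=7
  .#..#|.  b9=0 t=3,i=3
  .#...|.  b8=0 t=0,i=11
  ..###|#  b7=1 t=2,i=15
  ..##.|.  b6=0 t=1,i=14
  ..#.#|#  b5=1 t=0,i=6
  ..#..|.  b4=0 t=1,i=6
  ...##|.  b3=0 t=1,i=13
  ...#.|.  b2=0 t=0,i=5
  ....#|#  b1=1 t=2,i=13
  .....|#  b0=1 t=2,i=5
  bits 00111100010111001111100010100011 = 1012725923

1012725923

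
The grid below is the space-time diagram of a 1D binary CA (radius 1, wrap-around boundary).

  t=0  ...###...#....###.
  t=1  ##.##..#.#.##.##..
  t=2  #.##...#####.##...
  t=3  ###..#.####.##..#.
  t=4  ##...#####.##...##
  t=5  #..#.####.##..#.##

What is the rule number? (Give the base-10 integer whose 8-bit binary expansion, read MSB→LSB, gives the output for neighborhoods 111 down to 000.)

173

  ### -> #   bit 7 = 1  t=0,i=4
  ##. -> .   bit 6 = 0  t=0,i=5
  #.# -> #   bit 5 = 1  t=1,i=2
  #.. -> .   bit 4 = 0  t=0,i=6
  .## -> #   bit 3 = 1  t=0,i=3
  .#. -> #   bit 2 = 1  t=0,i=9
  ..# -> .   bit 1 = 0  t=0,i=2
  ... -> #   bit 0 = 1  t=0,i=0
  bits 10101101 = 173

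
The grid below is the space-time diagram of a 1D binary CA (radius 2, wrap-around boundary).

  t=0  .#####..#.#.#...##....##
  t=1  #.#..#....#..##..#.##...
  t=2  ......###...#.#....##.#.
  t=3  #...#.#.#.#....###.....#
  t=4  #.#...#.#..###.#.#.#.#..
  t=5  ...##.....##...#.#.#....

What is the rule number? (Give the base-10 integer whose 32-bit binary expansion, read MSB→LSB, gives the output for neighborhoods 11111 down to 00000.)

  [31] ##### => .  t=0,i=3
  [30] ####. => .  t=0,i=4
  [29] ###.# => .  t=4,i=13
  [28] ###.. => #  t=0,i=5
  [27] ##.## => #  t=0,i=0
  [26] ##.#. => .  t=2,i=21
  [25] ##..# => .  t=0,i=6
  [24] ##... => .  t=0,i=18
  [23] #.### => .  t=0,i=1
  [22] #.##. => #  t=1,i=19
  [21] #.#.# => #  t=0,i=10
  [20] #.#.. => .  t=0,i=12
  [19] #..## => #  t=1,i=12
  [18] #..#. => .  t=0,i=7
  [17] #...# => #  t=0,i=14
  [16] #.... => #  t=0,i=19
  [15] .#### => #  t=0,i=2
  [14] .###. => .  t=2,i=7
  [13] .##.# => .  t=0,i=23
  [12] .##.. => #  t=0,i=17
  [11] .#.## => .  t=1,i=18
  [10] .#.#. => .  t=0,i=9
  [9] .#..# => .  t=1,i=3
  [8] .#... => #  t=0,i=13
  [7] ..### => #  t=2,i=6
  [6] ..##. => .  t=0,i=16
  [5] ..#.# => .  t=0,i=8
  [4] ..#.. => .  t=1,i=5
  [3] ...## => .  t=0,i=15
  [2] ...#. => .  t=1,i=9
  [1] ....# => #  t=0,i=20
  [0] ..... => .  t=2,i=1
  bits 00011000011010111001000110000010 = 409702786

409702786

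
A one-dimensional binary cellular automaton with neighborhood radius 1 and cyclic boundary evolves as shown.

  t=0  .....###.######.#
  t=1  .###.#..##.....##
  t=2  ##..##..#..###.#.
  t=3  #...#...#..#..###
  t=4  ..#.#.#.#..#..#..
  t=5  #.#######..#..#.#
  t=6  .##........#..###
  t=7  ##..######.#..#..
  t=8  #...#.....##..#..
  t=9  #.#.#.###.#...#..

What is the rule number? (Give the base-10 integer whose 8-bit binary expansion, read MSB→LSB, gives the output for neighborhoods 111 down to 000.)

  [7] ### => .  t=0,i=6
  [6] ##. => .  t=0,i=7
  [5] #.# => #  t=0,i=8
  [4] #.. => .  t=0,i=0
  [3] .## => #  t=0,i=5
  [2] .#. => #  t=0,i=16
  [1] ..# => .  t=0,i=4
  [0] ... => #  t=0,i=1
  bits 00101101 = 45

45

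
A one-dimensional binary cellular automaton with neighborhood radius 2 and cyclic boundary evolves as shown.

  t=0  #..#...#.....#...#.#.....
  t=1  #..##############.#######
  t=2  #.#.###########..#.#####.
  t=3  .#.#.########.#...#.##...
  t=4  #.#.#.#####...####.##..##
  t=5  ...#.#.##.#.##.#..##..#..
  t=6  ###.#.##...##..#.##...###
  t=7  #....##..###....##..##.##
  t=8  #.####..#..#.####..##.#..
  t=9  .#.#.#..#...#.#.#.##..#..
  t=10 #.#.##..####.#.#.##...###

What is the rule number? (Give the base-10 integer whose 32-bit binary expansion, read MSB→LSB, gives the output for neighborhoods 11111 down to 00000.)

  [31] ##### => #  t=1,i=5
  [30] ####. => .  t=1,i=15
  [29] ###.# => .  t=1,i=16
  [28] ###.. => #  t=1,i=0
  [27] ##.## => #  t=1,i=17
  [26] ##.#. => .  t=2,i=24
  [25] ##..# => .  t=1,i=1
  [24] ##... => .  t=3,i=22
  [23] #.### => .  t=1,i=18
  [22] #.##. => #  t=3,i=20
  [21] #.#.# => .  t=2,i=0
  [20] #.#.. => #  t=0,i=19
  [19] #..## => #  t=1,i=2
  [18] #..#. => .  t=0,i=2
  [17] #...# => #  t=0,i=5
  [16] #.... => #  t=0,i=9
  [15] .#### => #  t=1,i=4
  [14] .###. => .  t=4,i=24
  [13] .##.# => .  t=5,i=8
  [12] .##.. => .  t=3,i=21
  [11] .#.## => #  t=2,i=3
  [10] .#.#. => #  t=0,i=18
  [9] .#..# => .  t=0,i=1
  [8] .#... => #  t=0,i=4
  [7] ..### => .  t=1,i=3
  [6] ..##. => #  t=5,i=18
  [5] ..#.# => .  t=0,i=17
  [4] ..#.. => #  t=0,i=0
  [3] ...## => #  t=4,i=13
  [2] ...#. => #  t=0,i=6
  [1] ....# => #  t=0,i=11
  [0] ..... => #  t=0,i=10
  bits 10011000010110111000110101011111 = 2556136799

2556136799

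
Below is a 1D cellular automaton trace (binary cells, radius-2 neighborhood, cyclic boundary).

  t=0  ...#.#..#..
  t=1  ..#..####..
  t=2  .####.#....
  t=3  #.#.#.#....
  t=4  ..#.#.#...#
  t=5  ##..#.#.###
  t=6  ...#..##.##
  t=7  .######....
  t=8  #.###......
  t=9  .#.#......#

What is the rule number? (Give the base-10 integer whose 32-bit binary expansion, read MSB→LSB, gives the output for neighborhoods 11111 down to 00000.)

2688469596

  #####|#  b31=1 t=5,i=10
  ####.|.  b30=0 t=1,i=7
  ###.#|#  b29=1 t=2,i=4
  ###..|.  b28=0 t=1,i=8
  ##.##|.  b27=0 t=6,i=8
  ##.#.|.  b26=0 t=2,i=5
  ##..#|.  b25=0 t=5,i=2
  ##...|.  b24=0 t=1,i=9
  #.###|.  b23=0 t=5,i=8
  #.##.|.  b22=0 t=6,i=9
  #.#.#|#  b21=1 t=3,i=2
  #.#..|#  b20=1 t=0,i=5
  #..##|#  b19=1 t=1,i=4
  #..#.|#  b18=1 t=0,i=7
  #...#|#  b17=1 t=4,i=8
  #....|.  b16=0 t=0,i=10
  .####|#  b15=1 t=1,i=6
  .###.|#  b14=1 t=8,i=3
  .##.#|.  b13=0 t=6,i=7
  .##..|.  b12=0 t=6,i=10
  .#.##|#  b11=1 t=5,i=7
  .#.#.|.  b10=0 t=0,i=4
  .#..#|#  b9=1 t=0,i=6
  .#...|.  b8=0 t=0,i=9
  ..###|.  b7=0 t=1,i=5
  ..##.|#  b6=1 t=6,i=6
  ..#.#|.  b5=0 t=0,i=3
  ..#..|#  b4=1 t=0,i=8
  ...##|#  b3=1 t=2,i=0
  ...#.|#  b2=1 t=0,i=2
  ....#|.  b1=0 t=0,i=1
  .....|.  b0=0 t=0,i=0
  bits 10100000001111101100101001011100 = 2688469596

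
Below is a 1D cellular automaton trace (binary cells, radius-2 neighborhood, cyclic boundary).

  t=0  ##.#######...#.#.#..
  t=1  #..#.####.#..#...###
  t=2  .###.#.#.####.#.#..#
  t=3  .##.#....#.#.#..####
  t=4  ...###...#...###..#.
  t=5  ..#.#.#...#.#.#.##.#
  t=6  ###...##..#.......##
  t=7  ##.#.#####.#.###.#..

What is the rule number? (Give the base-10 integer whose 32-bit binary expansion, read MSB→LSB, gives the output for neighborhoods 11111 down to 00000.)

  ##### -> #   bit 31 = 1  t=0,i=5
  ####. -> #   bit 30 = 1  t=0,i=8
  ###.# -> .   bit 29 = 0  t=1,i=8
  ###.. -> .   bit 28 = 0  t=0,i=9
  ##.## -> .   bit 27 = 0  t=0,i=2
  ##.#. -> #   bit 26 = 1  t=1,i=9
  ##..# -> #   bit 25 = 1  t=1,i=1
  ##... -> #   bit 24 = 1  t=0,i=10
  #.### -> #   bit 23 = 1  t=0,i=3
  #.##. -> .   bit 22 = 0  t=3,i=1
  #.#.# -> .   bit 21 = 0  t=0,i=15
  #.#.. -> #   bit 20 = 1  t=0,i=17
  #..## -> #   bit 19 = 1  t=0,i=19
  #..#. -> #   bit 18 = 1  t=1,i=2
  #...# -> .   bit 17 = 0  t=0,i=11
  #.... -> .   bit 16 = 0  t=3,i=6
  .#### -> .   bit 15 = 0  t=0,i=4
  .###. -> #   bit 14 = 1  t=2,i=2
  .##.# -> .   bit 13 = 0  t=0,i=1
  .##.. -> #   bit 12 = 1  t=6,i=7
  .#.## -> .   bit 11 = 0  t=1,i=4
  .#.#. -> .   bit 10 = 0  t=0,i=14
  .#..# -> #   bit 9 = 1  t=0,i=18
  .#... -> #   bit 8 = 1  t=1,i=14
  ..### -> .   bit 7 = 0  t=1,i=17
  ..##. -> #   bit 6 = 1  t=0,i=0
  ..#.# -> #   bit 5 = 1  t=0,i=13
  ..#.. -> .   bit 4 = 0  t=1,i=13
  ...## -> #   bit 3 = 1  t=1,i=16
  ...#. -> .   bit 2 = 0  t=0,i=12
  ....# -> .   bit 1 = 0  t=3,i=7
  ..... -> #   bit 0 = 1  t=6,i=13
  bits 11000111100111000101001101101001 = 3348910953

3348910953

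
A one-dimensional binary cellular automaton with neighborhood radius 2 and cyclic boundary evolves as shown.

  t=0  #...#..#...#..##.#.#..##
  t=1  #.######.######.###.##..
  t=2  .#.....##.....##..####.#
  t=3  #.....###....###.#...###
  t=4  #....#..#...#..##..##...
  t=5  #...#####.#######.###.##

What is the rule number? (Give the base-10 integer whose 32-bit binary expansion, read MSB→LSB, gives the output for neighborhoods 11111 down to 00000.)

1013849692

  nb #####: next=.  (t=1,i=4, bit31=0)
  nb ####.: next=.  (t=1,i=6, bit30=0)
  nb ###.#: next=#  (t=1,i=7, bit29=1)
  nb ###..: next=#  (t=0,i=0, bit28=1)
  nb ##.##: next=#  (t=1,i=8, bit27=1)
  nb ##.#.: next=#  (t=0,i=16, bit26=1)
  nb ##..#: next=.  (t=1,i=22, bit25=0)
  nb ##...: next=.  (t=0,i=1, bit24=0)
  nb #.###: next=.  (t=1,i=2, bit23=0)
  nb #.##.: next=#  (t=1,i=20, bit22=1)
  nb #.#.#: next=#  (t=0,i=17, bit21=1)
  nb #.#..: next=.  (t=0,i=19, bit20=0)
  nb #..##: next=#  (t=0,i=13, bit19=1)
  nb #..#.: next=#  (t=0,i=6, bit18=1)
  nb #...#: next=#  (t=0,i=2, bit17=1)
  nb #....: next=.  (t=2,i=3, bit16=0)
  nb .####: next=.  (t=1,i=3, bit15=0)
  nb .###.: next=.  (t=0,i=23, bit14=0)
  nb .##.#: next=.  (t=0,i=15, bit13=0)
  nb .##..: next=#  (t=1,i=21, bit12=1)
  nb .#.##: next=#  (t=1,i=1, bit11=1)
  nb .#.#.: next=#  (t=0,i=18, bit10=1)
  nb .#..#: next=#  (t=0,i=5, bit9=1)
  nb .#...: next=.  (t=0,i=8, bit8=0)
  nb ..###: next=.  (t=0,i=22, bit7=0)
  nb ..##.: next=#  (t=0,i=14, bit6=1)
  nb ..#.#: next=.  (t=1,i=0, bit5=0)
  nb ..#..: next=#  (t=0,i=4, bit4=1)
  nb ...##: next=#  (t=2,i=6, bit3=1)
  nb ...#.: next=#  (t=0,i=3, bit2=1)
  nb ....#: next=.  (t=2,i=5, bit1=0)
  nb .....: next=.  (t=2,i=4, bit0=0)
  bits 00111100011011100001111001011100 = 1013849692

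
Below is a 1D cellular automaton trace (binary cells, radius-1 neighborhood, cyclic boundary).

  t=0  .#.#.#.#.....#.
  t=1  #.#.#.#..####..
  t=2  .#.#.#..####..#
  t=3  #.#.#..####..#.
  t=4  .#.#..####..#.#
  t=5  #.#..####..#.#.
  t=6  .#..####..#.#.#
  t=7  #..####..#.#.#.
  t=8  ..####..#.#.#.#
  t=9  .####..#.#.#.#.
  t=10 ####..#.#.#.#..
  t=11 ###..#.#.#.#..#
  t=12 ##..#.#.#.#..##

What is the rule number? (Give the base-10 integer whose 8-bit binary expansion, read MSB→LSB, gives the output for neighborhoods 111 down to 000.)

  [7] ### => #  t=1,i=10
  [6] ##. => .  t=1,i=12
  [5] #.# => #  t=0,i=2
  [4] #.. => .  t=0,i=8
  [3] .## => #  t=1,i=9
  [2] .#. => .  t=0,i=1
  [1] ..# => #  t=0,i=0
  [0] ... => #  t=0,i=9
  bits 10101011 = 171

171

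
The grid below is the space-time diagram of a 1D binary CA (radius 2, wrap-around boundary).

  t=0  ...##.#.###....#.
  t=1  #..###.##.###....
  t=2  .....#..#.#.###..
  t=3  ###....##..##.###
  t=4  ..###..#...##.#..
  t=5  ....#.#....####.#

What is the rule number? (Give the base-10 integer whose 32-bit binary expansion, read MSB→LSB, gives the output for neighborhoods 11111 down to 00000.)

898967649

  [31] ##### => .  t=3,i=0
  [30] ####. => .  t=3,i=1
  [29] ###.# => #  t=1,i=5
  [28] ###.. => #  t=0,i=10
  [27] ##.## => .  t=1,i=6
  [26] ##.#. => #  t=0,i=5
  [25] ##..# => .  t=3,i=9
  [24] ##... => #  t=0,i=11
  [23] #.### => #  t=0,i=8
  [22] #.##. => .  t=1,i=7
  [21] #.#.# => .  t=0,i=6
  [20] #.#.. => #  t=4,i=14
  [19] #..## => .  t=1,i=2
  [18] #..#. => #  t=2,i=7
  [17] #...# => .  t=4,i=9
  [16] #.... => #  t=0,i=0
  [15] .#### => .  t=3,i=15
  [14] .###. => .  t=0,i=9
  [13] .##.# => #  t=0,i=4
  [12] .##.. => .  t=3,i=8
  [11] .#.## => #  t=0,i=7
  [10] .#.#. => .  t=2,i=9
  [9] .#..# => .  t=1,i=1
  [8] .#... => .  t=0,i=16
  [7] ..### => .  t=1,i=3
  [6] ..##. => #  t=0,i=3
  [5] ..#.# => #  t=2,i=8
  [4] ..#.. => .  t=0,i=15
  [3] ...## => .  t=0,i=2
  [2] ...#. => .  t=0,i=14
  [1] ....# => .  t=0,i=1
  [0] ..... => #  t=2,i=0
  bits 00110101100101010010100001100001 = 898967649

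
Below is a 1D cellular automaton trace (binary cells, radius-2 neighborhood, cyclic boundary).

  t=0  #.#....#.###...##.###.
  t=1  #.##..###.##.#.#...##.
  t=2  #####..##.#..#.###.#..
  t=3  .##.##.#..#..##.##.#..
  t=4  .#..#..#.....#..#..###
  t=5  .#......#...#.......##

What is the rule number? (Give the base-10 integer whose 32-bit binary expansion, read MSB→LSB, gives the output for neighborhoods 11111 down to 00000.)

2993871204

  ##### -> #   bit 31 = 1  t=2,i=2
  ####. -> .   bit 30 = 0  t=2,i=3
  ###.# -> #   bit 29 = 1  t=0,i=20
  ###.. -> #   bit 28 = 1  t=0,i=11
  ##.## -> .   bit 27 = 0  t=0,i=17
  ##.#. -> .   bit 26 = 0  t=0,i=21
  ##..# -> #   bit 25 = 1  t=1,i=4
  ##... -> .   bit 24 = 0  t=0,i=12
  #.### -> .   bit 23 = 0  t=0,i=9
  #.##. -> #   bit 22 = 1  t=1,i=2
  #.#.# -> #   bit 21 = 1  t=0,i=0
  #.#.. -> #   bit 20 = 1  t=0,i=2
  #..## -> .   bit 19 = 0  t=1,i=5
  #..#. -> .   bit 18 = 0  t=2,i=12
  #...# -> #   bit 17 = 1  t=0,i=13
  #.... -> .   bit 16 = 0  t=0,i=4
  .#### -> #   bit 15 = 1  t=2,i=1
  .###. -> #   bit 14 = 1  t=0,i=10
  .##.# -> .   bit 13 = 0  t=0,i=16
  .##.. -> #   bit 12 = 1  t=1,i=3
  .#.## -> #   bit 11 = 1  t=0,i=8
  .#.#. -> .   bit 10 = 0  t=0,i=1
  .#..# -> .   bit 9 = 0  t=2,i=11
  .#... -> #   bit 8 = 1  t=0,i=3
  ..### -> .   bit 7 = 0  t=1,i=6
  ..##. -> #   bit 6 = 1  t=0,i=15
  ..#.# -> #   bit 5 = 1  t=0,i=7
  ..#.. -> .   bit 4 = 0  t=3,i=10
  ...## -> .   bit 3 = 0  t=0,i=14
  ...#. -> #   bit 2 = 1  t=0,i=6
  ....# -> .   bit 1 = 0  t=0,i=5
  ..... -> .   bit 0 = 0  t=4,i=10
  bits 10110010011100101101100101100100 = 2993871204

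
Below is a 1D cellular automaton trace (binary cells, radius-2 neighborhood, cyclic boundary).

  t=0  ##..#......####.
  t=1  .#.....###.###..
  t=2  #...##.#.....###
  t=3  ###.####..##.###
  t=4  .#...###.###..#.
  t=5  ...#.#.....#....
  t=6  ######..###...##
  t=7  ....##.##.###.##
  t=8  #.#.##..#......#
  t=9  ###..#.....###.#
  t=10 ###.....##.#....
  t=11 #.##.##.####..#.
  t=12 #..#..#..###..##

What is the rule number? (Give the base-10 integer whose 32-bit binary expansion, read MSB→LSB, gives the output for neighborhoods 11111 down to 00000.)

  #####|.  b31=0 t=3,i=0
  ####.|#  b30=1 t=0,i=13
  ###.#|.  b29=0 t=0,i=14
  ###..|#  b28=1 t=1,i=13
  ##.##|.  b27=0 t=0,i=15
  ##.#.|#  b26=1 t=2,i=6
  ##..#|.  b25=0 t=0,i=2
  ##...|#  b24=1 t=1,i=14
  #.###|.  b23=0 t=1,i=11
  #.##.|.  b22=0 t=0,i=0
  #.#.#|#  b21=1 t=8,i=2
  #.#..|#  b20=1 t=2,i=7
  #..##|#  b19=1 t=3,i=9
  #..#.|.  b18=0 t=0,i=3
  #...#|#  b17=1 t=1,i=15
  #....|.  b16=0 t=0,i=6
  .####|#  b15=1 t=0,i=12
  .###.|.  b14=0 t=1,i=8
  .##.#|#  b13=1 t=2,i=5
  .##..|#  b12=1 t=0,i=1
  .#.##|.  b11=0 t=8,i=3
  .#.#.|#  b10=1 t=5,i=4
  .#..#|.  b9=0 t=4,i=15
  .#...|.  b8=0 t=0,i=5
  ..###|#  b7=1 t=0,i=11
  ..##.|#  b6=1 t=2,i=4
  ..#.#|#  b5=1 t=5,i=3
  ..#..|.  b4=0 t=0,i=4
  ...##|.  b3=0 t=0,i=10
  ...#.|#  b2=1 t=1,i=0
  ....#|#  b1=1 t=0,i=9
  .....|#  b0=1 t=0,i=7
  bits 01010101001110101011010011100111 = 1429910759

1429910759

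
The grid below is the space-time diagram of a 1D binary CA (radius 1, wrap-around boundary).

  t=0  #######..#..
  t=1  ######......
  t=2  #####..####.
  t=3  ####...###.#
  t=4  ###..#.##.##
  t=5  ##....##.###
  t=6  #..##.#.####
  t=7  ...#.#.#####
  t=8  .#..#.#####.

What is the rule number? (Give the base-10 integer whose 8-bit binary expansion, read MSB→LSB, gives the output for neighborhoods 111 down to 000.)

169

  [7] ### => #  t=0,i=1
  [6] ##. => .  t=0,i=6
  [5] #.# => #  t=2,i=11
  [4] #.. => .  t=0,i=7
  [3] .## => #  t=0,i=0
  [2] .#. => .  t=0,i=9
  [1] ..# => .  t=0,i=8
  [0] ... => #  t=1,i=7
  bits 10101001 = 169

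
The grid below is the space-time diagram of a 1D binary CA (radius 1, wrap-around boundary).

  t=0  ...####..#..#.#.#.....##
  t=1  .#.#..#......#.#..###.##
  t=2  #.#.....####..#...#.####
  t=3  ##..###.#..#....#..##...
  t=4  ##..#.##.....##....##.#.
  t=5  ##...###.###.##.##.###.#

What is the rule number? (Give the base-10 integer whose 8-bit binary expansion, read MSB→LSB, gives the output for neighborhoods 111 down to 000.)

105

  ### -> .   bit 7 = 0  t=0,i=4
  ##. -> #   bit 6 = 1  t=0,i=6
  #.# -> #   bit 5 = 1  t=0,i=13
  #.. -> .   bit 4 = 0  t=0,i=0
  .## -> #   bit 3 = 1  t=0,i=3
  .#. -> .   bit 2 = 0  t=0,i=9
  ..# -> .   bit 1 = 0  t=0,i=2
  ... -> #   bit 0 = 1  t=0,i=1
  bits 01101001 = 105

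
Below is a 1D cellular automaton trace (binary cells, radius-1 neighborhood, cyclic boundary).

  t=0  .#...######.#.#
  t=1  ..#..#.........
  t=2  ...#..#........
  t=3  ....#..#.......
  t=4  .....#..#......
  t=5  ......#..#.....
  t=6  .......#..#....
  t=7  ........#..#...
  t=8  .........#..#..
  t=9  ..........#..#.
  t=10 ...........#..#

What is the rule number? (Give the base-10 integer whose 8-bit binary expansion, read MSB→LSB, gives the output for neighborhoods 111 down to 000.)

24

  nb ###: next=.  (t=0,i=6, bit7=0)
  nb ##.: next=.  (t=0,i=10, bit6=0)
  nb #.#: next=.  (t=0,i=0, bit5=0)
  nb #..: next=#  (t=0,i=2, bit4=1)
  nb .##: next=#  (t=0,i=5, bit3=1)
  nb .#.: next=.  (t=0,i=1, bit2=0)
  nb ..#: next=.  (t=0,i=4, bit1=0)
  nb ...: next=.  (t=0,i=3, bit0=0)
  bits 00011000 = 24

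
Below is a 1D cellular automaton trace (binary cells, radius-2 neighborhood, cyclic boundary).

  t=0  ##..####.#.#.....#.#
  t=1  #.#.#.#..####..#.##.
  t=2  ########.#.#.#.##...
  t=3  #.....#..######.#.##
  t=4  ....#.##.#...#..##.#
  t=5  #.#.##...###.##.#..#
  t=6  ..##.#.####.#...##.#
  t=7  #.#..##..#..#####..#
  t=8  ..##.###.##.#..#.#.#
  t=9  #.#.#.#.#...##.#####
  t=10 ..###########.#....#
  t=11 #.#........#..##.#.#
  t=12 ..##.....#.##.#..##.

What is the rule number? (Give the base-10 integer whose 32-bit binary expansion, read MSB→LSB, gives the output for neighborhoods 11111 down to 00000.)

1244815354

  #####|.  b31=0 t=2,i=2
  ####.|#  b30=1 t=0,i=6
  ###.#|.  b29=0 t=0,i=7
  ###..|.  b28=0 t=0,i=1
  ##.##|#  b27=1 t=5,i=12
  ##.#.|.  b26=0 t=0,i=8
  ##..#|#  b25=1 t=0,i=2
  ##...|.  b24=0 t=2,i=17
  #.###|.  b23=0 t=0,i=19
  #.##.|.  b22=0 t=1,i=17
  #.#.#|#  b21=1 t=0,i=9
  #.#..|#  b20=1 t=0,i=11
  #..##|.  b19=0 t=0,i=3
  #..#.|.  b18=0 t=1,i=14
  #...#|#  b17=1 t=2,i=18
  #....|.  b16=0 t=0,i=13
  .####|.  b15=0 t=0,i=5
  .###.|#  b14=1 t=0,i=0
  .##.#|.  b13=0 t=1,i=18
  .##..|#  b12=1 t=2,i=16
  .#.##|#  b11=1 t=0,i=18
  .#.#.|#  b10=1 t=0,i=10
  .#..#|#  b9=1 t=1,i=7
  .#...|#  b8=1 t=0,i=12
  ..###|#  b7=1 t=0,i=4
  ..##.|#  b6=1 t=4,i=16
  ..#.#|#  b5=1 t=0,i=17
  ..#..|#  b4=1 t=3,i=6
  ...##|#  b3=1 t=2,i=19
  ...#.|.  b2=0 t=0,i=16
  ....#|#  b1=1 t=0,i=15
  .....|.  b0=0 t=0,i=14
  bits 01001010001100100101111111111010 = 1244815354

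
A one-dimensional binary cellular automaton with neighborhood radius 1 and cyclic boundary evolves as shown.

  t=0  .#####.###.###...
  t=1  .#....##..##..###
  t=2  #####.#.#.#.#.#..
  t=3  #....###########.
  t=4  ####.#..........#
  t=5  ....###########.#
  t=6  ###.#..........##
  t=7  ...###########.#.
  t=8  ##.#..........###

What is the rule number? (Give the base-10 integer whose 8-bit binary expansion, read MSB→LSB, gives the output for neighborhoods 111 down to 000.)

61

  ###|.  b7=0 t=0,i=2
  ##.|.  b6=0 t=0,i=5
  #.#|#  b5=1 t=0,i=6
  #..|#  b4=1 t=0,i=14
  .##|#  b3=1 t=0,i=1
  .#.|#  b2=1 t=1,i=1
  ..#|.  b1=0 t=0,i=0
  ...|#  b0=1 t=0,i=15
  bits 00111101 = 61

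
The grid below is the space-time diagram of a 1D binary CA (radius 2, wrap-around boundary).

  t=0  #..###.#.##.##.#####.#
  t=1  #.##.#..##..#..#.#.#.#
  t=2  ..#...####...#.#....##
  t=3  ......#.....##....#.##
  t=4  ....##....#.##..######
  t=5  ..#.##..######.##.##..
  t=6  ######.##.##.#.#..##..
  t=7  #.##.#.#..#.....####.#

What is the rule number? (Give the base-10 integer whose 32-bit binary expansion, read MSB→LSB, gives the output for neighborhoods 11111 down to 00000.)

2697468646

  #####|#  b31=1 t=0,i=17
  ####.|.  b30=0 t=0,i=18
  ###.#|#  b29=1 t=0,i=5
  ###..|.  b28=0 t=2,i=9
  ##.##|.  b27=0 t=0,i=11
  ##.#.|.  b26=0 t=0,i=6
  ##..#|.  b25=0 t=0,i=1
  ##...|.  b24=0 t=2,i=10
  #.###|#  b23=1 t=0,i=15
  #.##.|#  b22=1 t=0,i=9
  #.#.#|.  b21=0 t=0,i=7
  #.#..|.  b20=0 t=1,i=5
  #..##|#  b19=1 t=0,i=2
  #..#.|.  b18=0 t=1,i=11
  #...#|.  b17=0 t=2,i=4
  #....|.  b16=0 t=2,i=17
  .####|.  b15=0 t=0,i=16
  .###.|.  b14=0 t=0,i=4
  .##.#|.  b13=0 t=0,i=10
  .##..|#  b12=1 t=0,i=0
  .#.##|#  b11=1 t=0,i=8
  .#.#.|.  b10=0 t=1,i=16
  .#..#|#  b9=1 t=1,i=6
  .#...|.  b8=0 t=2,i=3
  ..###|#  b7=1 t=0,i=3
  ..##.|#  b6=1 t=1,i=8
  ..#.#|#  b5=1 t=1,i=15
  ..#..|.  b4=0 t=1,i=12
  ...##|.  b3=0 t=2,i=5
  ...#.|#  b2=1 t=2,i=12
  ....#|#  b1=1 t=2,i=18
  .....|.  b0=0 t=3,i=2
  bits 10100000110010000001101011100110 = 2697468646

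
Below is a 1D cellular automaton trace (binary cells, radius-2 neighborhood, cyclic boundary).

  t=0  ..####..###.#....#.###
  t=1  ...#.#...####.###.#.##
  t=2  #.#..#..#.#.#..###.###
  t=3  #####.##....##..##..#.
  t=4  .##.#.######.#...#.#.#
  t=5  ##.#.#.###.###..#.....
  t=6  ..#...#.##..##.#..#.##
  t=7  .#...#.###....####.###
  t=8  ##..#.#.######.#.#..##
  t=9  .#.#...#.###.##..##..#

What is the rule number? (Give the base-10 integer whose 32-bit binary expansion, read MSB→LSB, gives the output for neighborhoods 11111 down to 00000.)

3042302478

  #####|#  b31=1 t=3,i=2
  ####.|.  b30=0 t=0,i=4
  ###.#|#  b29=1 t=0,i=10
  ###..|#  b28=1 t=0,i=5
  ##.##|.  b27=0 t=1,i=13
  ##.#.|#  b26=1 t=0,i=11
  ##..#|.  b25=0 t=0,i=0
  ##...|#  b24=1 t=1,i=0
  #.###|.  b23=0 t=0,i=19
  #.##.|#  b22=1 t=1,i=20
  #.#.#|.  b21=0 t=1,i=18
  #.#..|#  b20=1 t=0,i=12
  #..##|.  b19=0 t=0,i=1
  #..#.|#  b18=1 t=2,i=4
  #...#|.  b17=0 t=1,i=1
  #....|#  b16=1 t=0,i=14
  .####|#  b15=1 t=0,i=3
  .###.|#  b14=1 t=0,i=9
  .##.#|.  b13=0 t=4,i=2
  .##..|#  b12=1 t=1,i=21
  .#.##|#  b11=1 t=0,i=18
  .#.#.|.  b10=0 t=1,i=4
  .#..#|#  b9=1 t=2,i=3
  .#...|.  b8=0 t=0,i=13
  ..###|.  b7=0 t=0,i=2
  ..##.|.  b6=0 t=3,i=12
  ..#.#|.  b5=0 t=0,i=17
  ..#..|.  b4=0 t=2,i=5
  ...##|#  b3=1 t=1,i=8
  ...#.|#  b2=1 t=0,i=16
  ....#|#  b1=1 t=0,i=15
  .....|.  b0=0 t=5,i=19
  bits 10110101010101011101101000001110 = 3042302478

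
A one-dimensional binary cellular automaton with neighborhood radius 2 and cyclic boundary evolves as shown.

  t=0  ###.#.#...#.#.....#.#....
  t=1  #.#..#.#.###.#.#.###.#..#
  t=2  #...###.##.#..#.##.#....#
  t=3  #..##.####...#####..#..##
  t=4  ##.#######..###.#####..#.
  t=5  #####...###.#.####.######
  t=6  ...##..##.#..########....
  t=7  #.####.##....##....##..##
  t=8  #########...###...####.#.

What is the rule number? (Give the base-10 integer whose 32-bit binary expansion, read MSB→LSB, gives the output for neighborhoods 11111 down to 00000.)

2059714045

  ##### -> .   bit 31 = 0  t=3,i=15
  ####. -> #   bit 30 = 1  t=3,i=8
  ###.# -> #   bit 29 = 1  t=0,i=2
  ###.. -> #   bit 28 = 1  t=3,i=0
  ##.## -> #   bit 27 = 1  t=2,i=7
  ##.#. -> .   bit 26 = 0  t=0,i=3
  ##..# -> #   bit 25 = 1  t=3,i=1
  ##... -> .   bit 24 = 0  t=2,i=1
  #.### -> #   bit 23 = 1  t=1,i=9
  #.##. -> #   bit 22 = 1  t=2,i=8
  #.#.# -> .   bit 21 = 0  t=0,i=4
  #.#.. -> .   bit 20 = 0  t=0,i=6
  #..## -> .   bit 19 = 0  t=1,i=23
  #..#. -> #   bit 18 = 1  t=1,i=4
  #...# -> .   bit 17 = 0  t=0,i=8
  #.... -> .   bit 16 = 0  t=0,i=14
  .#### -> #   bit 15 = 1  t=3,i=7
  .###. -> .   bit 14 = 0  t=0,i=1
  .##.# -> #   bit 13 = 1  t=1,i=0
  .##.. -> #   bit 12 = 1  t=2,i=0
  .#.## -> #   bit 11 = 1  t=1,i=8
  .#.#. -> #   bit 10 = 1  t=0,i=5
  .#..# -> .   bit 9 = 0  t=1,i=3
  .#... -> #   bit 8 = 1  t=0,i=7
  ..### -> #   bit 7 = 1  t=0,i=0
  ..##. -> #   bit 6 = 1  t=1,i=24
  ..#.# -> #   bit 5 = 1  t=0,i=10
  ..#.. -> #   bit 4 = 1  t=3,i=20
  ...## -> #   bit 3 = 1  t=0,i=24
  ...#. -> #   bit 2 = 1  t=0,i=9
  ....# -> .   bit 1 = 0  t=0,i=16
  ..... -> #   bit 0 = 1  t=0,i=15
  bits 01111010110001001011110111111101 = 2059714045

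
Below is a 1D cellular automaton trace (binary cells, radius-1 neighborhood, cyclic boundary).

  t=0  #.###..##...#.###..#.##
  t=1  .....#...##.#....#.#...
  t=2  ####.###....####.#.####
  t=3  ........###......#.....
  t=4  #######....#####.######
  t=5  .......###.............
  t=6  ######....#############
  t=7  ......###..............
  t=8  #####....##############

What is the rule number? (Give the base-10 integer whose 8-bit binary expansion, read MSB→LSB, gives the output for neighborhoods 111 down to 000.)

  nb ###: next=.  (t=0,i=3, bit7=0)
  nb ##.: next=.  (t=0,i=0, bit6=0)
  nb #.#: next=.  (t=0,i=1, bit5=0)
  nb #..: next=#  (t=0,i=5, bit4=1)
  nb .##: next=.  (t=0,i=2, bit3=0)
  nb .#.: next=#  (t=0,i=12, bit2=1)
  nb ..#: next=.  (t=0,i=6, bit1=0)
  nb ...: next=#  (t=0,i=10, bit0=1)
  bits 00010101 = 21

21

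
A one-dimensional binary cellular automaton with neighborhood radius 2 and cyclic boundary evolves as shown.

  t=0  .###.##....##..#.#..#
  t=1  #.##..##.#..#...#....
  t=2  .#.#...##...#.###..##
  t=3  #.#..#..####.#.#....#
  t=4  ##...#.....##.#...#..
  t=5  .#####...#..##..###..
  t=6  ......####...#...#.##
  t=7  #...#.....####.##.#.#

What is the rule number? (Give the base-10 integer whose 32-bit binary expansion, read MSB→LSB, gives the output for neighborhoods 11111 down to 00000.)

620919830

  #####|.  b31=0 t=5,i=3
  ####.|.  b30=0 t=3,i=10
  ###.#|#  b29=1 t=0,i=3
  ###..|.  b28=0 t=2,i=16
  ##.##|.  b27=0 t=0,i=4
  ##.#.|#  b26=1 t=1,i=8
  ##..#|.  b25=0 t=0,i=13
  ##...|#  b24=1 t=0,i=7
  #.###|.  b23=0 t=0,i=1
  #.##.|.  b22=0 t=0,i=5
  #.#.#|.  b21=0 t=2,i=1
  #.#..|.  b20=0 t=0,i=17
  #..##|.  b19=0 t=1,i=5
  #..#.|.  b18=0 t=0,i=14
  #...#|#  b17=1 t=1,i=14
  #....|.  b16=0 t=0,i=8
  .####|.  b15=0 t=3,i=9
  .###.|#  b14=1 t=0,i=2
  .##.#|#  b13=1 t=1,i=7
  .##..|#  b12=1 t=0,i=6
  .#.##|#  b11=1 t=0,i=0
  .#.#.|#  b10=1 t=0,i=16
  .#..#|.  b9=0 t=0,i=18
  .#...|.  b8=0 t=1,i=13
  ..###|.  b7=0 t=3,i=8
  ..##.|.  b6=0 t=0,i=11
  ..#.#|.  b5=0 t=0,i=15
  ..#..|#  b4=1 t=1,i=12
  ...##|.  b3=0 t=0,i=10
  ...#.|#  b2=1 t=1,i=15
  ....#|#  b1=1 t=0,i=9
  .....|.  b0=0 t=4,i=8
  bits 00100101000000100111110000010110 = 620919830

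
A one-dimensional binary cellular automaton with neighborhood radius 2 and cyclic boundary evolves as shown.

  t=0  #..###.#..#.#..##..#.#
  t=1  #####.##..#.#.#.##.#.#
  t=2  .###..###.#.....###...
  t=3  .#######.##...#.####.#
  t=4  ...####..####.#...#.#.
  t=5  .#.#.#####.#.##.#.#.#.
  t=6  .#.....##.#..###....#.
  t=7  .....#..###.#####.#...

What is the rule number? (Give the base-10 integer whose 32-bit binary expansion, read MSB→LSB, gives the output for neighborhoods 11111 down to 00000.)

  #####|#  b31=1 t=1,i=1
  ####.|#  b30=1 t=1,i=3
  ###.#|.  b29=0 t=0,i=5
  ###..|#  b28=1 t=2,i=3
  ##.##|.  b27=0 t=1,i=5
  ##.#.|#  b26=1 t=0,i=6
  ##..#|#  b25=1 t=0,i=1
  ##...|#  b24=1 t=2,i=19
  #.###|.  b23=0 t=1,i=21
  #.##.|#  b22=1 t=0,i=21
  #.#.#|.  b21=0 t=1,i=12
  #.#..|#  b20=1 t=0,i=7
  #..##|#  b19=1 t=0,i=2
  #..#.|.  b18=0 t=0,i=9
  #...#|#  b17=1 t=3,i=12
  #....|.  b16=0 t=2,i=12
  .####|.  b15=0 t=1,i=0
  .###.|#  b14=1 t=0,i=4
  .##.#|#  b13=1 t=1,i=17
  .##..|#  b12=1 t=0,i=0
  .#.##|.  b11=0 t=0,i=20
  .#.#.|.  b10=0 t=0,i=11
  .#..#|.  b9=0 t=0,i=8
  .#...|.  b8=0 t=2,i=11
  ..###|#  b7=1 t=0,i=3
  ..##.|.  b6=0 t=0,i=15
  ..#.#|#  b5=1 t=0,i=10
  ..#..|.  b4=0 t=6,i=1
  ...##|.  b3=0 t=2,i=0
  ...#.|.  b2=0 t=3,i=13
  ....#|#  b1=1 t=2,i=14
  .....|.  b0=0 t=2,i=13
  bits 11010111010110100111000010100010 = 3613028514

3613028514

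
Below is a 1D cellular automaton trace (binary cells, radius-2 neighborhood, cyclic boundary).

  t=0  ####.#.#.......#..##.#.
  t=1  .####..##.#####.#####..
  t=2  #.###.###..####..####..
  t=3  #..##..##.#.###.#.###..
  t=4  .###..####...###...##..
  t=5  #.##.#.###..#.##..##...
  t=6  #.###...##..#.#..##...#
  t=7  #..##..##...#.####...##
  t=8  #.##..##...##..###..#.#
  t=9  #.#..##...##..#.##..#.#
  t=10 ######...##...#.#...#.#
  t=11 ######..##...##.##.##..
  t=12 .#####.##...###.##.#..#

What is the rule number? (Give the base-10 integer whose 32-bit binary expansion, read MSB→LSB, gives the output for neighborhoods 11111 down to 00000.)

  nb #####: next=#  (t=1,i=12, bit31=1)
  nb ####.: next=#  (t=0,i=2, bit30=1)
  nb ###.#: next=#  (t=0,i=3, bit29=1)
  nb ###..: next=#  (t=1,i=4, bit28=1)
  nb ##.##: next=.  (t=1,i=9, bit27=0)
  nb ##.#.: next=#  (t=0,i=4, bit26=1)
  nb ##..#: next=.  (t=1,i=5, bit25=0)
  nb ##...: next=.  (t=1,i=21, bit24=0)
  nb #.###: next=.  (t=0,i=0, bit23=0)
  nb #.##.: next=#  (t=5,i=2, bit22=1)
  nb #.#.#: next=.  (t=0,i=5, bit21=0)
  nb #.#..: next=#  (t=0,i=7, bit20=1)
  nb #..##: next=#  (t=0,i=17, bit19=1)
  nb #..#.: next=.  (t=2,i=22, bit18=0)
  nb #...#: next=.  (t=1,i=22, bit17=0)
  nb #....: next=.  (t=0,i=9, bit16=0)
  nb .####: next=#  (t=0,i=1, bit15=1)
  nb .###.: next=#  (t=2,i=3, bit14=1)
  nb .##.#: next=#  (t=0,i=19, bit13=1)
  nb .##..: next=.  (t=3,i=4, bit12=0)
  nb .#.##: next=.  (t=0,i=22, bit11=0)
  nb .#.#.: next=.  (t=0,i=6, bit10=0)
  nb .#..#: next=#  (t=0,i=16, bit9=1)
  nb .#...: next=#  (t=0,i=8, bit8=1)
  nb ..###: next=.  (t=1,i=1, bit7=0)
  nb ..##.: next=#  (t=0,i=18, bit6=1)
  nb ..#.#: next=#  (t=2,i=0, bit5=1)
  nb ..#..: next=.  (t=0,i=15, bit4=0)
  nb ...##: next=#  (t=1,i=0, bit3=1)
  nb ...#.: next=#  (t=0,i=14, bit2=1)
  nb ....#: next=#  (t=0,i=13, bit1=1)
  nb .....: next=#  (t=0,i=10, bit0=1)
  bits 11110100010110001110001101101111 = 4099466095

4099466095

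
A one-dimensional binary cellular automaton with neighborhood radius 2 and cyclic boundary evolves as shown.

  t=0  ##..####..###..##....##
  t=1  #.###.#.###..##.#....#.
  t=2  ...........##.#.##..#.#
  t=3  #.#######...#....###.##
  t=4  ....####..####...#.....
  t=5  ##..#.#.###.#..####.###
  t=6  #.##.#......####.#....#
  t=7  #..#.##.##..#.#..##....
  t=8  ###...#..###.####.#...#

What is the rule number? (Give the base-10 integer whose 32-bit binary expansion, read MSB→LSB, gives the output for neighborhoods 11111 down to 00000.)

3256760213

  nb #####: next=#  (t=3,i=4, bit31=1)
  nb ####.: next=#  (t=0,i=0, bit30=1)
  nb ###.#: next=.  (t=1,i=4, bit29=0)
  nb ###..: next=.  (t=0,i=1, bit28=0)
  nb ##.##: next=.  (t=3,i=1, bit27=0)
  nb ##.#.: next=.  (t=1,i=5, bit26=0)
  nb ##..#: next=#  (t=0,i=2, bit25=1)
  nb ##...: next=.  (t=0,i=17, bit24=0)
  nb #.###: next=.  (t=1,i=2, bit23=0)
  nb #.##.: next=.  (t=2,i=16, bit22=0)
  nb #.#.#: next=.  (t=1,i=0, bit21=0)
  nb #.#..: next=#  (t=1,i=16, bit20=1)
  nb #..##: next=#  (t=0,i=3, bit19=1)
  nb #..#.: next=#  (t=2,i=19, bit18=1)
  nb #...#: next=#  (t=3,i=10, bit17=1)
  nb #....: next=.  (t=0,i=18, bit16=0)
  nb .####: next=.  (t=0,i=5, bit15=0)
  nb .###.: next=.  (t=0,i=11, bit14=0)
  nb .##.#: next=#  (t=1,i=14, bit13=1)
  nb .##..: next=#  (t=0,i=16, bit12=1)
  nb .#.##: next=.  (t=1,i=1, bit11=0)
  nb .#.#.: next=#  (t=1,i=22, bit10=1)
  nb .#..#: next=#  (t=5,i=13, bit9=1)
  nb .#...: next=#  (t=1,i=17, bit8=1)
  nb ..###: next=#  (t=0,i=4, bit7=1)
  nb ..##.: next=.  (t=0,i=15, bit6=0)
  nb ..#.#: next=.  (t=1,i=21, bit5=0)
  nb ..#..: next=#  (t=3,i=12, bit4=1)
  nb ...##: next=.  (t=0,i=20, bit3=0)
  nb ...#.: next=#  (t=1,i=20, bit2=1)
  nb ....#: next=.  (t=0,i=19, bit1=0)
  nb .....: next=#  (t=2,i=2, bit0=1)
  bits 11000010000111100011011110010101 = 3256760213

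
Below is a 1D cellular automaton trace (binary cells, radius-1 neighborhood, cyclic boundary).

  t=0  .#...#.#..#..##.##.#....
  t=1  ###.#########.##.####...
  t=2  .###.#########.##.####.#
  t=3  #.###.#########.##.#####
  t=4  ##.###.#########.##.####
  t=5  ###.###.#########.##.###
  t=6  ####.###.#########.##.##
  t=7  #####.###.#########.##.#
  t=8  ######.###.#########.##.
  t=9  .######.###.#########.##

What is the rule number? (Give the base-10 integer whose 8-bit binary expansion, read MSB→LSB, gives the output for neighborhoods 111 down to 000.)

  ###|#  b7=1 t=1,i=1
  ##.|#  b6=1 t=0,i=14
  #.#|#  b5=1 t=0,i=6
  #..|#  b4=1 t=0,i=2
  .##|.  b3=0 t=0,i=13
  .#.|#  b2=1 t=0,i=1
  ..#|#  b1=1 t=0,i=0
  ...|.  b0=0 t=0,i=3
  bits 11110110 = 246

246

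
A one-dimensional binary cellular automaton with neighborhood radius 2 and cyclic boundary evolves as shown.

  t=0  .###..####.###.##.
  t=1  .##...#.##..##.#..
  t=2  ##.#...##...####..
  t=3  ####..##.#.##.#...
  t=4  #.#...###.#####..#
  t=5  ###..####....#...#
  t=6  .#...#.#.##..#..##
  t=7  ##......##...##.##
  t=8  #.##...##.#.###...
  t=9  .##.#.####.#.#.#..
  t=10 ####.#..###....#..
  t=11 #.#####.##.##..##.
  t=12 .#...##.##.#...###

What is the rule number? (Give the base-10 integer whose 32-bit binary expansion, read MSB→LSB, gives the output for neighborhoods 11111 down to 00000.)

  #####|.  b31=0 t=4,i=12
  ####.|#  b30=1 t=0,i=8
  ###.#|#  b29=1 t=0,i=9
  ###..|.  b28=0 t=0,i=3
  ##.##|.  b27=0 t=0,i=10
  ##.#.|#  b26=1 t=1,i=14
  ##..#|.  b25=0 t=0,i=4
  ##...|#  b24=1 t=1,i=3
  #.###|.  b23=0 t=0,i=11
  #.##.|#  b22=1 t=0,i=15
  #.#.#|.  b21=0 t=3,i=9
  #.#..|#  b20=1 t=1,i=15
  #..##|.  b19=0 t=0,i=0
  #..#.|.  b18=0 t=6,i=12
  #...#|.  b17=0 t=1,i=4
  #....|#  b16=1 t=5,i=10
  .####|.  b15=0 t=0,i=7
  .###.|#  b14=1 t=0,i=2
  .##.#|#  b13=1 t=1,i=13
  .##..|.  b12=0 t=0,i=16
  .#.##|#  b11=1 t=1,i=7
  .#.#.|.  b10=0 t=6,i=6
  .#..#|#  b9=1 t=6,i=14
  .#...|.  b8=0 t=1,i=16
  ..###|#  b7=1 t=0,i=1
  ..##.|#  b6=1 t=1,i=1
  ..#.#|.  b5=0 t=1,i=6
  ..#..|#  b4=1 t=5,i=13
  ...##|#  b3=1 t=1,i=0
  ...#.|.  b2=0 t=1,i=5
  ....#|.  b1=0 t=5,i=11
  .....|.  b0=0 t=7,i=4
  bits 01100101010100010110101011011000 = 1699834584

1699834584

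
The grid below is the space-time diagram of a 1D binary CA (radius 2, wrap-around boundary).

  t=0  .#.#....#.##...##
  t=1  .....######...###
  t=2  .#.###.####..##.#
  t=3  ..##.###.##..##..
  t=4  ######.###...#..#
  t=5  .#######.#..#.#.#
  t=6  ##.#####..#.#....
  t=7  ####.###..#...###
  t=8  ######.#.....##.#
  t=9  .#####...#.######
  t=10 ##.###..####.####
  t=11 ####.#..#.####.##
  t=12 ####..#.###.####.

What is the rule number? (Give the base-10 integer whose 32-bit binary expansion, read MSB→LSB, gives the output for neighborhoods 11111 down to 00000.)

  nb #####: next=#  (t=1,i=7, bit31=1)
  nb ####.: next=#  (t=1,i=9, bit30=1)
  nb ###.#: next=#  (t=2,i=5, bit29=1)
  nb ###..: next=#  (t=1,i=10, bit28=1)
  nb ##.##: next=#  (t=2,i=6, bit27=1)
  nb ##.#.: next=.  (t=0,i=0, bit26=0)
  nb ##..#: next=.  (t=2,i=11, bit25=0)
  nb ##...: next=.  (t=0,i=12, bit24=0)
  nb #.###: next=#  (t=2,i=3, bit23=1)
  nb #.##.: next=#  (t=0,i=10, bit22=1)
  nb #.#.#: next=.  (t=0,i=1, bit21=0)
  nb #.#..: next=.  (t=0,i=3, bit20=0)
  nb #..##: next=.  (t=2,i=12, bit19=0)
  nb #..#.: next=.  (t=5,i=11, bit18=0)
  nb #...#: next=.  (t=0,i=13, bit17=0)
  nb #....: next=#  (t=0,i=5, bit16=1)
  nb .####: next=.  (t=1,i=6, bit15=0)
  nb .###.: next=.  (t=1,i=15, bit14=0)
  nb .##.#: next=#  (t=0,i=16, bit13=1)
  nb .##..: next=.  (t=0,i=11, bit12=0)
  nb .#.##: next=#  (t=0,i=9, bit11=1)
  nb .#.#.: next=.  (t=0,i=2, bit10=0)
  nb .#..#: next=#  (t=4,i=14, bit9=1)
  nb .#...: next=.  (t=0,i=4, bit8=0)
  nb ..###: next=#  (t=1,i=5, bit7=1)
  nb ..##.: next=#  (t=0,i=15, bit6=1)
  nb ..#.#: next=#  (t=0,i=8, bit5=1)
  nb ..#..: next=.  (t=4,i=13, bit4=0)
  nb ...##: next=#  (t=0,i=14, bit3=1)
  nb ...#.: next=#  (t=0,i=7, bit2=1)
  nb ....#: next=#  (t=0,i=6, bit1=1)
  nb .....: next=.  (t=1,i=2, bit0=0)
  bits 11111000110000010010101011101110 = 4173409006

4173409006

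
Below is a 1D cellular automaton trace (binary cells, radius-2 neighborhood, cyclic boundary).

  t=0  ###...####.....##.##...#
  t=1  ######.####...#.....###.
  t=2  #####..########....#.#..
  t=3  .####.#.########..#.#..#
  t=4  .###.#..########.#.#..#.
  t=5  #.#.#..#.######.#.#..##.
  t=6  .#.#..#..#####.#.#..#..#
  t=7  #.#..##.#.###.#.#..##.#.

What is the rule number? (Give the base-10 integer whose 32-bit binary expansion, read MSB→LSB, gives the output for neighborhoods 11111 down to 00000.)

3582903324

  ##### -> #   bit 31 = 1  t=1,i=2
  ####. -> #   bit 30 = 1  t=0,i=1
  ###.# -> .   bit 29 = 0  t=1,i=5
  ###.. -> #   bit 28 = 1  t=0,i=2
  ##.## -> .   bit 27 = 0  t=0,i=17
  ##.#. -> #   bit 26 = 1  t=3,i=5
  ##..# -> .   bit 25 = 0  t=2,i=5
  ##... -> #   bit 24 = 1  t=0,i=3
  #.### -> #   bit 23 = 1  t=1,i=0
  #.##. -> .   bit 22 = 0  t=0,i=18
  #.#.# -> .   bit 21 = 0  t=3,i=6
  #.#.. -> .   bit 20 = 0  t=2,i=21
  #..## -> #   bit 19 = 1  t=2,i=6
  #..#. -> #   bit 18 = 1  t=3,i=17
  #...# -> #   bit 17 = 1  t=0,i=4
  #.... -> .   bit 16 = 0  t=0,i=11
  .#### -> #   bit 15 = 1  t=0,i=0
  .###. -> #   bit 14 = 1  t=1,i=21
  .##.# -> .   bit 13 = 0  t=0,i=16
  .##.. -> .   bit 12 = 0  t=0,i=19
  .#.## -> .   bit 11 = 0  t=3,i=0
  .#.#. -> #   bit 10 = 1  t=2,i=20
  .#..# -> .   bit 9 = 0  t=2,i=22
  .#... -> .   bit 8 = 0  t=1,i=15
  ..### -> .   bit 7 = 0  t=0,i=6
  ..##. -> .   bit 6 = 0  t=0,i=15
  ..#.# -> .   bit 5 = 0  t=2,i=19
  ..#.. -> #   bit 4 = 1  t=1,i=14
  ...## -> #   bit 3 = 1  t=0,i=5
  ...#. -> #   bit 2 = 1  t=1,i=13
  ....# -> .   bit 1 = 0  t=0,i=13
  ..... -> .   bit 0 = 0  t=0,i=12
  bits 11010101100011101100010000011100 = 3582903324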